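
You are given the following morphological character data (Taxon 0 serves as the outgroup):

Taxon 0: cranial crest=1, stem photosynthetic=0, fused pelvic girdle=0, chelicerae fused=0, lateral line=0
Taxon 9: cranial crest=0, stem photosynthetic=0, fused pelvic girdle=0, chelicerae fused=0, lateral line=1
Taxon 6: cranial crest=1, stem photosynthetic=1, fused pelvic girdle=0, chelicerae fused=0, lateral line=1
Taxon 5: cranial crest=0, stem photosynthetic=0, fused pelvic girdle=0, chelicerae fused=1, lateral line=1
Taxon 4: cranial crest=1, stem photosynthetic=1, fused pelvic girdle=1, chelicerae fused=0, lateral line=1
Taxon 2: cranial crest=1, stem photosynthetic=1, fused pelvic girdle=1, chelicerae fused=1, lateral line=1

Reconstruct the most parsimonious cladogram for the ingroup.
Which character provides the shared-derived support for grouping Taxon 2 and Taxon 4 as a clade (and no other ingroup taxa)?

Character polarity is set by the outgroup: the derived state is whichever differs from the outgroup's state, so for cranial crest the derived state is '0', and for the remaining characters it is '1'.
cranial crest (derived state '0') is shared by Taxon 5 and Taxon 9 — a synapomorphy uniting that clade.
stem photosynthetic (derived state '1') is shared by Taxon 2, Taxon 4, and Taxon 6 — a synapomorphy uniting that clade.
Only Taxon 2 and Taxon 4 show the derived state '1' for fused pelvic girdle, supporting them as a clade.
chelicerae fused (state '1') occurs in Taxon 2 and Taxon 5 but conflicts with the nesting implied by the other characters — most parsimoniously interpreted as homoplasy.
lateral line (derived state '1') is shared by all ingroup taxa — unites the whole ingroup.
Most parsimonious ingroup topology: ((Taxon 9,Taxon 5),(Taxon 6,(Taxon 4,Taxon 2))).
The clade {Taxon 2, Taxon 4} is supported by fused pelvic girdle: its derived state '1' occurs in exactly those taxa and in no other taxon (including the outgroup).

fused pelvic girdle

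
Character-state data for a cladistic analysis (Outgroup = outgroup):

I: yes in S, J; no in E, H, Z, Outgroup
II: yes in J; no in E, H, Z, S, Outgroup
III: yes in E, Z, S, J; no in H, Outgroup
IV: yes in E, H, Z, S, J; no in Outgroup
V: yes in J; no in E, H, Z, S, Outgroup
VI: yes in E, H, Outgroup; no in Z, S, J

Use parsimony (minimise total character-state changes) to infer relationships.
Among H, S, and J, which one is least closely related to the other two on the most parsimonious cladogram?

Character polarity is set by the outgroup: the derived state is whichever differs from the outgroup's state, so for VI the derived state is 'no', and for the remaining characters it is 'yes'.
Only J and S show the derived state 'yes' for I, supporting them as a clade.
II (derived state 'yes') is unique to J (autapomorphy; uninformative for grouping).
Only E, J, S, and Z show the derived state 'yes' for III, supporting them as a clade.
IV (derived state 'yes') is shared by all ingroup taxa — unites the whole ingroup.
V (derived state 'yes') is unique to J (autapomorphy; uninformative for grouping).
Only J, S, and Z show the derived state 'no' for VI, supporting them as a clade.
Most parsimonious ingroup topology: ((((S,J),Z),E),H).
J and S share a more recent common ancestor with each other than either does with H, so H is the least closely related of the three.

H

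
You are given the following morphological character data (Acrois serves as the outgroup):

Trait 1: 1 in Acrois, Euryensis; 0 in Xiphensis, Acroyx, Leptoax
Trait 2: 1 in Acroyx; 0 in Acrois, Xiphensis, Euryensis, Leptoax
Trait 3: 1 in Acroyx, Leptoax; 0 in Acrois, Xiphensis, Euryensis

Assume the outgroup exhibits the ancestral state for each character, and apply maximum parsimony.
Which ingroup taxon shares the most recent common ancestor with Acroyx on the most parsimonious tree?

Character polarity is set by the outgroup: the derived state is whichever differs from the outgroup's state, so for Trait 1 the derived state is '0', and for the remaining characters it is '1'.
Trait 1 (derived state '0') is shared by Acroyx, Leptoax, and Xiphensis — a synapomorphy uniting that clade.
Trait 2 (derived state '1') is unique to Acroyx (autapomorphy; uninformative for grouping).
Trait 3: derived state '1' in Acroyx and Leptoax only — synapomorphy for {Acroyx, Leptoax}.
Most parsimonious ingroup topology: ((Xiphensis,(Acroyx,Leptoax)),Euryensis).
Acroyx and Leptoax form a cherry on this tree, so they are sister taxa.

Leptoax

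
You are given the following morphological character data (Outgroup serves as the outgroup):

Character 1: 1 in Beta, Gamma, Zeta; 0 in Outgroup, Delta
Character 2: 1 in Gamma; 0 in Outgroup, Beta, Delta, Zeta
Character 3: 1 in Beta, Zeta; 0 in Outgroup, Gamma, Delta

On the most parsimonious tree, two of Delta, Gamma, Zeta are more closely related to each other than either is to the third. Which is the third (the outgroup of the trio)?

The outgroup has state '0' for every character, so '1' is the derived state throughout.
Character 1 (derived state '1') is shared by Beta, Gamma, and Zeta — a synapomorphy uniting that clade.
Character 2: derived state '1' in Gamma only — an autapomorphy, so it tells us nothing about relationships among taxa.
Character 3: derived state '1' in Beta and Zeta only — synapomorphy for {Beta, Zeta}.
Most parsimonious ingroup topology: (((Beta,Zeta),Gamma),Delta).
Zeta and Gamma share a more recent common ancestor with each other than either does with Delta, so Delta is the least closely related of the three.

Delta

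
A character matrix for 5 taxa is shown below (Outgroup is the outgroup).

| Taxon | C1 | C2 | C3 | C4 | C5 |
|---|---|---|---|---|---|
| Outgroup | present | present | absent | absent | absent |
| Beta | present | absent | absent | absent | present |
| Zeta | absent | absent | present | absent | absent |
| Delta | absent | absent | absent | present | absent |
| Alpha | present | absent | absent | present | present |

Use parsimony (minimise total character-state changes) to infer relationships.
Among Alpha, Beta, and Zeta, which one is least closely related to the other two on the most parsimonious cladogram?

Character polarity is set by the outgroup: the derived state is whichever differs from the outgroup's state, so for C1, C2 the derived state is 'absent', and for the remaining characters it is 'present'.
C1 (derived state 'absent') is shared by Delta and Zeta — a synapomorphy uniting that clade.
C2 (derived state 'absent') is shared by all ingroup taxa — unites the whole ingroup.
C3: derived state 'present' in Zeta only — an autapomorphy, so it tells us nothing about relationships among taxa.
C4 (state 'present') occurs in Alpha and Delta but conflicts with the nesting implied by the other characters — most parsimoniously interpreted as homoplasy.
C5 (derived state 'present') is shared by Alpha and Beta — a synapomorphy uniting that clade.
Most parsimonious ingroup topology: ((Beta,Alpha),(Zeta,Delta)).
Alpha and Beta share a more recent common ancestor with each other than either does with Zeta, so Zeta is the least closely related of the three.

Zeta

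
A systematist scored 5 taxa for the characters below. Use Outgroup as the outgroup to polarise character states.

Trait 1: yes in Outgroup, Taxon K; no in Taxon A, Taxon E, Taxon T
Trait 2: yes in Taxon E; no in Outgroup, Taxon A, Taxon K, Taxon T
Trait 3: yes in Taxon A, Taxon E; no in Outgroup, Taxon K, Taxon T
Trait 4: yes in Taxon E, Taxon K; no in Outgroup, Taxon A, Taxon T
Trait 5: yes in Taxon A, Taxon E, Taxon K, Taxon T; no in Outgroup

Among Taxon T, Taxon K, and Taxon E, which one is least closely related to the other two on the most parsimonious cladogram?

Taxon K

Character polarity is set by the outgroup: the derived state is whichever differs from the outgroup's state, so for Trait 1 the derived state is 'no', and for the remaining characters it is 'yes'.
Trait 1: derived state 'no' in Taxon A, Taxon E, and Taxon T only — synapomorphy for {Taxon A, Taxon E, Taxon T}.
Trait 2 (derived state 'yes') is unique to Taxon E (autapomorphy; uninformative for grouping).
Trait 3 (derived state 'yes') is shared by Taxon A and Taxon E — a synapomorphy uniting that clade.
Trait 4 groups Taxon E and Taxon K, which is incompatible with the clades supported by the remaining characters; treating it as convergent (homoplasy) costs fewer steps than any alternative tree.
All ingroup taxa share the derived state 'yes' for Trait 5; it defines the ingroup but does not resolve relationships within it.
Most parsimonious ingroup topology: (((Taxon A,Taxon E),Taxon T),Taxon K).
Taxon T and Taxon E share a more recent common ancestor with each other than either does with Taxon K, so Taxon K is the least closely related of the three.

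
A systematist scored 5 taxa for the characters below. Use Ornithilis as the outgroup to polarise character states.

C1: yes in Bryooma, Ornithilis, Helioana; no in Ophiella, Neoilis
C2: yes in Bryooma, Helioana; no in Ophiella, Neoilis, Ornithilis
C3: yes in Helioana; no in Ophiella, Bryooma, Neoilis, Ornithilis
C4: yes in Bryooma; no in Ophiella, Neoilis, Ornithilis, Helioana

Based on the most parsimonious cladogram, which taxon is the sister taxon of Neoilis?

Ophiella

Character polarity is set by the outgroup: the derived state is whichever differs from the outgroup's state, so for C1 the derived state is 'no', and for the remaining characters it is 'yes'.
C1 (derived state 'no') is shared by Neoilis and Ophiella — a synapomorphy uniting that clade.
Only Bryooma and Helioana show the derived state 'yes' for C2, supporting them as a clade.
C3: derived state 'yes' in Helioana only — an autapomorphy, so it tells us nothing about relationships among taxa.
C4: derived state 'yes' in Bryooma only — an autapomorphy, so it tells us nothing about relationships among taxa.
Most parsimonious ingroup topology: ((Helioana,Bryooma),(Ophiella,Neoilis)).
Neoilis and Ophiella form a cherry on this tree, so they are sister taxa.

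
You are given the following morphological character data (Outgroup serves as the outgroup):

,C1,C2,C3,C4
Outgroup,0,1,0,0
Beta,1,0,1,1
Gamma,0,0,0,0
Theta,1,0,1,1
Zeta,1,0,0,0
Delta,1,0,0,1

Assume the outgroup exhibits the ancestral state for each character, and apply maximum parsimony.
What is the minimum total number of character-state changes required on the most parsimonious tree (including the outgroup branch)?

4

Character polarity is set by the outgroup: the derived state is whichever differs from the outgroup's state, so for C2 the derived state is '0', and for the remaining characters it is '1'.
C1: derived state '1' in Beta, Delta, Theta, and Zeta only — synapomorphy for {Beta, Delta, Theta, Zeta}.
All ingroup taxa share the derived state '0' for C2; it defines the ingroup but does not resolve relationships within it.
C3 (derived state '1') is shared by Beta and Theta — a synapomorphy uniting that clade.
C4 (derived state '1') is shared by Beta, Delta, and Theta — a synapomorphy uniting that clade.
Most parsimonious ingroup topology: ((((Beta,Theta),Delta),Zeta),Gamma).
Changes per character on this tree: C1: 1; C2: 1; C3: 1; C4: 1.
Total = 4.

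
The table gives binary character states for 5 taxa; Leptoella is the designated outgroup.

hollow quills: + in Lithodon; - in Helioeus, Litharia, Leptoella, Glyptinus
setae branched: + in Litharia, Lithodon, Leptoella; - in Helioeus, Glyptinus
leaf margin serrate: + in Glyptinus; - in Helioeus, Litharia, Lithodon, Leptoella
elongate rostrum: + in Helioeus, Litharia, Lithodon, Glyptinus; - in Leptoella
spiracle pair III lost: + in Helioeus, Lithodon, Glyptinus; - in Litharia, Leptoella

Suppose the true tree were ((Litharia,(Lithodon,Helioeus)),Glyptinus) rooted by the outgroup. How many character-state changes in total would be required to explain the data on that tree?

7

Map each character onto ((Litharia,(Lithodon,Helioeus)),Glyptinus) (rooted by Leptoella) and count the minimum state changes it requires (Fitch parsimony):
hollow quills: 1; setae branched: 2; leaf margin serrate: 1; elongate rostrum: 1; spiracle pair III lost: 2.
Total tree length = 7.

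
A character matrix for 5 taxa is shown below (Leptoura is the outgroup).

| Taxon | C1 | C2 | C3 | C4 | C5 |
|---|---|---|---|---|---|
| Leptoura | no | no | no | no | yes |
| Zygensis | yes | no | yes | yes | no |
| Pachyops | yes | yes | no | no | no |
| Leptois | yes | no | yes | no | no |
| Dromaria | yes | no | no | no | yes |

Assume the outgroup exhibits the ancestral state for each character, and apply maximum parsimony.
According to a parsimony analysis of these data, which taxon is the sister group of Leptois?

Zygensis

Character polarity is set by the outgroup: the derived state is whichever differs from the outgroup's state, so for C5 the derived state is 'no', and for the remaining characters it is 'yes'.
All ingroup taxa share the derived state 'yes' for C1; it defines the ingroup but does not resolve relationships within it.
C2: derived state 'yes' in Pachyops only — an autapomorphy, so it tells us nothing about relationships among taxa.
C3 (derived state 'yes') is shared by Leptois and Zygensis — a synapomorphy uniting that clade.
C4: derived state 'yes' in Zygensis only — an autapomorphy, so it tells us nothing about relationships among taxa.
C5 (derived state 'no') is shared by Leptois, Pachyops, and Zygensis — a synapomorphy uniting that clade.
Most parsimonious ingroup topology: (((Zygensis,Leptois),Pachyops),Dromaria).
Leptois and Zygensis form a cherry on this tree, so they are sister taxa.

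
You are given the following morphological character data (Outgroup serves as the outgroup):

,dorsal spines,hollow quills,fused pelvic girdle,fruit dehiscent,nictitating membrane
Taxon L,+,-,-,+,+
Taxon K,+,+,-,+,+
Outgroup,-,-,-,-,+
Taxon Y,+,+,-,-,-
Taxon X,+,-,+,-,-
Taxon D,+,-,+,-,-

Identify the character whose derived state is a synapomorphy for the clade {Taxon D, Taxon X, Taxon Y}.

nictitating membrane

Character polarity is set by the outgroup: the derived state is whichever differs from the outgroup's state, so for nictitating membrane the derived state is '-', and for the remaining characters it is '+'.
dorsal spines (derived state '+') is shared by all ingroup taxa — unites the whole ingroup.
hollow quills (state '+') occurs in Taxon K and Taxon Y but conflicts with the nesting implied by the other characters — most parsimoniously interpreted as homoplasy.
fused pelvic girdle (derived state '+') is shared by Taxon D and Taxon X — a synapomorphy uniting that clade.
Only Taxon K and Taxon L show the derived state '+' for fruit dehiscent, supporting them as a clade.
nictitating membrane: derived state '-' in Taxon D, Taxon X, and Taxon Y only — synapomorphy for {Taxon D, Taxon X, Taxon Y}.
Most parsimonious ingroup topology: ((Taxon L,Taxon K),((Taxon X,Taxon D),Taxon Y)).
The clade {Taxon D, Taxon X, Taxon Y} is supported by nictitating membrane: its derived state '-' occurs in exactly those taxa and in no other taxon (including the outgroup).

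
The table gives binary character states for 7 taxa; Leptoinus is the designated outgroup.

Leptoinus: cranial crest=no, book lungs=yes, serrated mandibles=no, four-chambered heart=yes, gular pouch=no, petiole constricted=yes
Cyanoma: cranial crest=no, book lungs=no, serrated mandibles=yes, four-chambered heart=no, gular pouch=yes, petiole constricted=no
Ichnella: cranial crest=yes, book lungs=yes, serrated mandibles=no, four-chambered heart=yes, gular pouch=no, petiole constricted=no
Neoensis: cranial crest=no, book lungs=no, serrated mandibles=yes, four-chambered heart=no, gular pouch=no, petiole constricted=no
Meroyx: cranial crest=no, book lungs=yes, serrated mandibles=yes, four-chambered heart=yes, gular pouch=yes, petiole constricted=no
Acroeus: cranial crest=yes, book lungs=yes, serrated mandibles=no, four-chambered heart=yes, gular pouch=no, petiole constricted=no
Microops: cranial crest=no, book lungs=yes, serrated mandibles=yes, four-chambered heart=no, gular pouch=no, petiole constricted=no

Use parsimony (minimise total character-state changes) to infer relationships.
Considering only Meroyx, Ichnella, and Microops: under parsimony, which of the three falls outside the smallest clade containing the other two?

Ichnella

Character polarity is set by the outgroup: the derived state is whichever differs from the outgroup's state, so for book lungs, four-chambered heart, petiole constricted the derived state is 'no', and for the remaining characters it is 'yes'.
Only Acroeus and Ichnella show the derived state 'yes' for cranial crest, supporting them as a clade.
book lungs (derived state 'no') is shared by Cyanoma and Neoensis — a synapomorphy uniting that clade.
Only Cyanoma, Meroyx, Microops, and Neoensis show the derived state 'yes' for serrated mandibles, supporting them as a clade.
four-chambered heart: derived state 'no' in Cyanoma, Microops, and Neoensis only — synapomorphy for {Cyanoma, Microops, Neoensis}.
gular pouch groups Cyanoma and Meroyx, which is incompatible with the clades supported by the remaining characters; treating it as convergent (homoplasy) costs fewer steps than any alternative tree.
petiole constricted (derived state 'no') is shared by all ingroup taxa — unites the whole ingroup.
Most parsimonious ingroup topology: ((((Cyanoma,Neoensis),Microops),Meroyx),(Ichnella,Acroeus)).
Meroyx and Microops share a more recent common ancestor with each other than either does with Ichnella, so Ichnella is the least closely related of the three.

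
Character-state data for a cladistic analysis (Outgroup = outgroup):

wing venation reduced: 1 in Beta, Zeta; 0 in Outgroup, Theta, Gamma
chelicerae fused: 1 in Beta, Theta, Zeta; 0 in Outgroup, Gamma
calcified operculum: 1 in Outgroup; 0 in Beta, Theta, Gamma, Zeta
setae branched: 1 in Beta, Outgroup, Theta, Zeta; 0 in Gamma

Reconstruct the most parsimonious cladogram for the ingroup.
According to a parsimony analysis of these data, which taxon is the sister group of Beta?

Zeta

Character polarity is set by the outgroup: the derived state is whichever differs from the outgroup's state, so for calcified operculum, setae branched the derived state is '0', and for the remaining characters it is '1'.
wing venation reduced: derived state '1' in Beta and Zeta only — synapomorphy for {Beta, Zeta}.
chelicerae fused (derived state '1') is shared by Beta, Theta, and Zeta — a synapomorphy uniting that clade.
calcified operculum (derived state '0') is shared by all ingroup taxa — unites the whole ingroup.
setae branched (derived state '0') is unique to Gamma (autapomorphy; uninformative for grouping).
Most parsimonious ingroup topology: (Gamma,((Beta,Zeta),Theta)).
Beta and Zeta form a cherry on this tree, so they are sister taxa.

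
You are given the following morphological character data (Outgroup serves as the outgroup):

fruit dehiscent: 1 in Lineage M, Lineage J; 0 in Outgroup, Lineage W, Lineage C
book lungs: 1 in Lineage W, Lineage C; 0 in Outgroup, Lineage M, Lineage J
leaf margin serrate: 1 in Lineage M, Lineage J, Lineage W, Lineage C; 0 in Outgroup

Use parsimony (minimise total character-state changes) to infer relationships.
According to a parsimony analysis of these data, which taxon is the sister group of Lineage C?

Lineage W

The outgroup has state '0' for every character, so '1' is the derived state throughout.
Only Lineage J and Lineage M show the derived state '1' for fruit dehiscent, supporting them as a clade.
book lungs: derived state '1' in Lineage C and Lineage W only — synapomorphy for {Lineage C, Lineage W}.
All ingroup taxa share the derived state '1' for leaf margin serrate; it defines the ingroup but does not resolve relationships within it.
Most parsimonious ingroup topology: ((Lineage M,Lineage J),(Lineage W,Lineage C)).
Lineage C and Lineage W form a cherry on this tree, so they are sister taxa.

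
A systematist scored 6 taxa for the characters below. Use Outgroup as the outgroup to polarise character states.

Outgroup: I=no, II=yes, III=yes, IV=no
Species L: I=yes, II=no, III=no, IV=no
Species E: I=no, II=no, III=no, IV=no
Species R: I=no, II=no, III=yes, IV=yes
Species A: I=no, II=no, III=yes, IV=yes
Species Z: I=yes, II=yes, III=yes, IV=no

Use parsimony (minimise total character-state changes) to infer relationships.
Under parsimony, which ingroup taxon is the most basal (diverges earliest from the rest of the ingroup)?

Character polarity is set by the outgroup: the derived state is whichever differs from the outgroup's state, so for II, III the derived state is 'no', and for the remaining characters it is 'yes'.
I groups Species L and Species Z, which is incompatible with the clades supported by the remaining characters; treating it as convergent (homoplasy) costs fewer steps than any alternative tree.
Only Species A, Species E, Species L, and Species R show the derived state 'no' for II, supporting them as a clade.
Only Species E and Species L show the derived state 'no' for III, supporting them as a clade.
IV: derived state 'yes' in Species A and Species R only — synapomorphy for {Species A, Species R}.
Most parsimonious ingroup topology: (((Species L,Species E),(Species R,Species A)),Species Z).
Species Z is sister to the clade containing all other ingroup taxa, so it is the earliest-diverging (most basal) ingroup lineage.

Species Z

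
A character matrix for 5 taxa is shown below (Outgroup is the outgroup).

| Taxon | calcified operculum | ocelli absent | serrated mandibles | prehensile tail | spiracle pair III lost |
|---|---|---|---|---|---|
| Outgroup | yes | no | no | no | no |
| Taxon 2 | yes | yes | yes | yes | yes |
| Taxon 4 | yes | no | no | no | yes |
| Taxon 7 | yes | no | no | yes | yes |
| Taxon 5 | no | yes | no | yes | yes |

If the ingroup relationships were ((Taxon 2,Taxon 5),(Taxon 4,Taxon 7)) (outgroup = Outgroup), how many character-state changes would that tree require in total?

Map each character onto ((Taxon 2,Taxon 5),(Taxon 4,Taxon 7)) (rooted by Outgroup) and count the minimum state changes it requires (Fitch parsimony):
calcified operculum: 1; ocelli absent: 1; serrated mandibles: 1; prehensile tail: 2; spiracle pair III lost: 1.
Total tree length = 6.

6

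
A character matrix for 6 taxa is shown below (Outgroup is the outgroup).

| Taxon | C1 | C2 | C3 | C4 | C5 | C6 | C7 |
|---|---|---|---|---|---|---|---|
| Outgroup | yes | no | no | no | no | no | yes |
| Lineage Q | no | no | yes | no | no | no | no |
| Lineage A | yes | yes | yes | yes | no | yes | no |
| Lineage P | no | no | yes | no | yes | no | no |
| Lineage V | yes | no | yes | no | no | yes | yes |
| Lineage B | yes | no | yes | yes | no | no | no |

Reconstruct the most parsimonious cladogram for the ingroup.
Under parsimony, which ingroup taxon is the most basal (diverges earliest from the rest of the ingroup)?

Character polarity is set by the outgroup: the derived state is whichever differs from the outgroup's state, so for C1, C7 the derived state is 'no', and for the remaining characters it is 'yes'.
C1: derived state 'no' in Lineage P and Lineage Q only — synapomorphy for {Lineage P, Lineage Q}.
C2: derived state 'yes' in Lineage A only — an autapomorphy, so it tells us nothing about relationships among taxa.
C3 (derived state 'yes') is shared by all ingroup taxa — unites the whole ingroup.
C4: derived state 'yes' in Lineage A and Lineage B only — synapomorphy for {Lineage A, Lineage B}.
C5: derived state 'yes' in Lineage P only — an autapomorphy, so it tells us nothing about relationships among taxa.
C6 groups Lineage A and Lineage V, which is incompatible with the clades supported by the remaining characters; treating it as convergent (homoplasy) costs fewer steps than any alternative tree.
C7: derived state 'no' in Lineage A, Lineage B, Lineage P, and Lineage Q only — synapomorphy for {Lineage A, Lineage B, Lineage P, Lineage Q}.
Most parsimonious ingroup topology: (((Lineage Q,Lineage P),(Lineage A,Lineage B)),Lineage V).
Lineage V is sister to the clade containing all other ingroup taxa, so it is the earliest-diverging (most basal) ingroup lineage.

Lineage V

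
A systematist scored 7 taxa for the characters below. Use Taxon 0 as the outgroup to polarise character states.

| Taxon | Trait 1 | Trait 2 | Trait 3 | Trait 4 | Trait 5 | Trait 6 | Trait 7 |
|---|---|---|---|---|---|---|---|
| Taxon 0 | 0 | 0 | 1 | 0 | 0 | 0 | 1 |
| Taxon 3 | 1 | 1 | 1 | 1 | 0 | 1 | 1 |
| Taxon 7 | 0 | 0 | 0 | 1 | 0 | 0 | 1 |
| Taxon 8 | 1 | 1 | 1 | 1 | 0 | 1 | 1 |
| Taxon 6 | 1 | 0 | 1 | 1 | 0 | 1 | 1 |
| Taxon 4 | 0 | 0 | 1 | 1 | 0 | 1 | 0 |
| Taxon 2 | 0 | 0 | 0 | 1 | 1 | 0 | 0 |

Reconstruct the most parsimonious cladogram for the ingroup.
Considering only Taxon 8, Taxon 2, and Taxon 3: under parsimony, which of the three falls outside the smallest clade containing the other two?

Taxon 2

Character polarity is set by the outgroup: the derived state is whichever differs from the outgroup's state, so for Trait 3, Trait 7 the derived state is '0', and for the remaining characters it is '1'.
Trait 1 (derived state '1') is shared by Taxon 3, Taxon 6, and Taxon 8 — a synapomorphy uniting that clade.
Trait 2: derived state '1' in Taxon 3 and Taxon 8 only — synapomorphy for {Taxon 3, Taxon 8}.
Trait 3 (derived state '0') is shared by Taxon 2 and Taxon 7 — a synapomorphy uniting that clade.
Trait 4 (derived state '1') is shared by all ingroup taxa — unites the whole ingroup.
Trait 5: derived state '1' in Taxon 2 only — an autapomorphy, so it tells us nothing about relationships among taxa.
Only Taxon 3, Taxon 4, Taxon 6, and Taxon 8 show the derived state '1' for Trait 6, supporting them as a clade.
Trait 7 groups Taxon 2 and Taxon 4, which is incompatible with the clades supported by the remaining characters; treating it as convergent (homoplasy) costs fewer steps than any alternative tree.
Most parsimonious ingroup topology: ((((Taxon 3,Taxon 8),Taxon 6),Taxon 4),(Taxon 7,Taxon 2)).
Taxon 8 and Taxon 3 share a more recent common ancestor with each other than either does with Taxon 2, so Taxon 2 is the least closely related of the three.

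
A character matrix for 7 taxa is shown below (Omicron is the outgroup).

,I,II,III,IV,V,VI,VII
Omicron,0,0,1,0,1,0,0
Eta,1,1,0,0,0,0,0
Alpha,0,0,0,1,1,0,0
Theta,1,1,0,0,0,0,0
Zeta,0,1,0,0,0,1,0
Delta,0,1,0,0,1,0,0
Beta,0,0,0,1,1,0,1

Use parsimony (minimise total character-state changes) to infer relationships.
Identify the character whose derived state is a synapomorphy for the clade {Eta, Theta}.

Character polarity is set by the outgroup: the derived state is whichever differs from the outgroup's state, so for III, V the derived state is '0', and for the remaining characters it is '1'.
I (derived state '1') is shared by Eta and Theta — a synapomorphy uniting that clade.
II (derived state '1') is shared by Delta, Eta, Theta, and Zeta — a synapomorphy uniting that clade.
III (derived state '0') is shared by all ingroup taxa — unites the whole ingroup.
IV: derived state '1' in Alpha and Beta only — synapomorphy for {Alpha, Beta}.
V: derived state '0' in Eta, Theta, and Zeta only — synapomorphy for {Eta, Theta, Zeta}.
VI: derived state '1' in Zeta only — an autapomorphy, so it tells us nothing about relationships among taxa.
VII: derived state '1' in Beta only — an autapomorphy, so it tells us nothing about relationships among taxa.
Most parsimonious ingroup topology: ((((Eta,Theta),Zeta),Delta),(Alpha,Beta)).
The clade {Eta, Theta} is supported by I: its derived state '1' occurs in exactly those taxa and in no other taxon (including the outgroup).

I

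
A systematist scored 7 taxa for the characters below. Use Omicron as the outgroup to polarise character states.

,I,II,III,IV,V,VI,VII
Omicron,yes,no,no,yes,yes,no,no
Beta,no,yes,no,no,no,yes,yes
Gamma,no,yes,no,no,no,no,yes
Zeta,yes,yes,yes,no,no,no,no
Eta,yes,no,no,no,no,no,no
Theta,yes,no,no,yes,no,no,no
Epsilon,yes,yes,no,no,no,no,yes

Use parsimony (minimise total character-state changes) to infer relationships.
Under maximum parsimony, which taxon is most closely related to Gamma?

Beta

Character polarity is set by the outgroup: the derived state is whichever differs from the outgroup's state, so for I, IV, V the derived state is 'no', and for the remaining characters it is 'yes'.
I: derived state 'no' in Beta and Gamma only — synapomorphy for {Beta, Gamma}.
Only Beta, Epsilon, Gamma, and Zeta show the derived state 'yes' for II, supporting them as a clade.
III (derived state 'yes') is unique to Zeta (autapomorphy; uninformative for grouping).
IV: derived state 'no' in Beta, Epsilon, Eta, Gamma, and Zeta only — synapomorphy for {Beta, Epsilon, Eta, Gamma, Zeta}.
V (derived state 'no') is shared by all ingroup taxa — unites the whole ingroup.
VI (derived state 'yes') is unique to Beta (autapomorphy; uninformative for grouping).
Only Beta, Epsilon, and Gamma show the derived state 'yes' for VII, supporting them as a clade.
Most parsimonious ingroup topology: (((((Beta,Gamma),Epsilon),Zeta),Eta),Theta).
Gamma and Beta form a cherry on this tree, so they are sister taxa.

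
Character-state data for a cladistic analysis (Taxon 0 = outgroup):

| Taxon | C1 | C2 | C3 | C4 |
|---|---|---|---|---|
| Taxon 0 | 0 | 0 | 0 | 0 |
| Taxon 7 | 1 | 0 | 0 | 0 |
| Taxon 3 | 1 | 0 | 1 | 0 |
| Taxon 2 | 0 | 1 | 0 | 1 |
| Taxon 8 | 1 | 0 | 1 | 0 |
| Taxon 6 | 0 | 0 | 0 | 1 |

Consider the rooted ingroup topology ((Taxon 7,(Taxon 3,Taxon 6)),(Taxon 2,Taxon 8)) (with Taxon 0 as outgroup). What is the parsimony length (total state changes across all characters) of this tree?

Map each character onto ((Taxon 7,(Taxon 3,Taxon 6)),(Taxon 2,Taxon 8)) (rooted by Taxon 0) and count the minimum state changes it requires (Fitch parsimony):
C1: 3; C2: 1; C3: 2; C4: 2.
Total tree length = 8.

8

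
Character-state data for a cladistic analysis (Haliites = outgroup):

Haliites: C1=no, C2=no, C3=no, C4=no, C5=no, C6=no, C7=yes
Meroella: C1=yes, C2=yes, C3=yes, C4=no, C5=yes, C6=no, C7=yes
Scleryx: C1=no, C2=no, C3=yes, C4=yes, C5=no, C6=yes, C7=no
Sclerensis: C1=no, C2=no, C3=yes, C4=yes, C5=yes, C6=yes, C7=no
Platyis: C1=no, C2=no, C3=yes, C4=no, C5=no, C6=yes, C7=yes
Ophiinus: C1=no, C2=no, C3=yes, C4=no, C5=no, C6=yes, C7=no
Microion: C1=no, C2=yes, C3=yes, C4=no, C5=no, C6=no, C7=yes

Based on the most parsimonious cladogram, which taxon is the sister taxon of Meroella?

Microion

Character polarity is set by the outgroup: the derived state is whichever differs from the outgroup's state, so for C7 the derived state is 'no', and for the remaining characters it is 'yes'.
C1 (derived state 'yes') is unique to Meroella (autapomorphy; uninformative for grouping).
C2: derived state 'yes' in Meroella and Microion only — synapomorphy for {Meroella, Microion}.
All ingroup taxa share the derived state 'yes' for C3; it defines the ingroup but does not resolve relationships within it.
C4 (derived state 'yes') is shared by Sclerensis and Scleryx — a synapomorphy uniting that clade.
C5 (state 'yes') occurs in Meroella and Sclerensis but conflicts with the nesting implied by the other characters — most parsimoniously interpreted as homoplasy.
C6: derived state 'yes' in Ophiinus, Platyis, Sclerensis, and Scleryx only — synapomorphy for {Ophiinus, Platyis, Sclerensis, Scleryx}.
C7 (derived state 'no') is shared by Ophiinus, Sclerensis, and Scleryx — a synapomorphy uniting that clade.
Most parsimonious ingroup topology: ((Meroella,Microion),(((Scleryx,Sclerensis),Ophiinus),Platyis)).
Meroella and Microion form a cherry on this tree, so they are sister taxa.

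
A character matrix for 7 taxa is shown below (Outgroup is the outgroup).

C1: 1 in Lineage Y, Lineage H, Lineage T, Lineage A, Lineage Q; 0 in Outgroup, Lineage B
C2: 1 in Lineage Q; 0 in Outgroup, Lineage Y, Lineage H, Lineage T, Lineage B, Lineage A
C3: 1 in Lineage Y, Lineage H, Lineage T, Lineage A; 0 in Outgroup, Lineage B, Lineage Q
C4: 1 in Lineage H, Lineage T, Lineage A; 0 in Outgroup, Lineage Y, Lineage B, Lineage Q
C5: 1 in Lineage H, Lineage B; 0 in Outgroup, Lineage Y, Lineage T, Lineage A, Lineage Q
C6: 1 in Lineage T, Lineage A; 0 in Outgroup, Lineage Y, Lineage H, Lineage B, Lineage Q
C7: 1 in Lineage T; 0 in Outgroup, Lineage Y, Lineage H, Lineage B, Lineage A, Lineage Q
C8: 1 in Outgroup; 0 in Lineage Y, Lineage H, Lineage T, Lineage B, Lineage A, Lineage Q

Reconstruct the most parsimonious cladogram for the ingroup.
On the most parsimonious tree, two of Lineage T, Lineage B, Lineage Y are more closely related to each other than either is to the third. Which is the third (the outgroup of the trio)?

Character polarity is set by the outgroup: the derived state is whichever differs from the outgroup's state, so for C8 the derived state is '0', and for the remaining characters it is '1'.
C1: derived state '1' in Lineage A, Lineage H, Lineage Q, Lineage T, and Lineage Y only — synapomorphy for {Lineage A, Lineage H, Lineage Q, Lineage T, Lineage Y}.
C2: derived state '1' in Lineage Q only — an autapomorphy, so it tells us nothing about relationships among taxa.
C3 (derived state '1') is shared by Lineage A, Lineage H, Lineage T, and Lineage Y — a synapomorphy uniting that clade.
Only Lineage A, Lineage H, and Lineage T show the derived state '1' for C4, supporting them as a clade.
C5 groups Lineage B and Lineage H, which is incompatible with the clades supported by the remaining characters; treating it as convergent (homoplasy) costs fewer steps than any alternative tree.
C6: derived state '1' in Lineage A and Lineage T only — synapomorphy for {Lineage A, Lineage T}.
C7 (derived state '1') is unique to Lineage T (autapomorphy; uninformative for grouping).
All ingroup taxa share the derived state '0' for C8; it defines the ingroup but does not resolve relationships within it.
Most parsimonious ingroup topology: (((Lineage Y,(Lineage H,(Lineage T,Lineage A))),Lineage Q),Lineage B).
Lineage Y and Lineage T share a more recent common ancestor with each other than either does with Lineage B, so Lineage B is the least closely related of the three.

Lineage B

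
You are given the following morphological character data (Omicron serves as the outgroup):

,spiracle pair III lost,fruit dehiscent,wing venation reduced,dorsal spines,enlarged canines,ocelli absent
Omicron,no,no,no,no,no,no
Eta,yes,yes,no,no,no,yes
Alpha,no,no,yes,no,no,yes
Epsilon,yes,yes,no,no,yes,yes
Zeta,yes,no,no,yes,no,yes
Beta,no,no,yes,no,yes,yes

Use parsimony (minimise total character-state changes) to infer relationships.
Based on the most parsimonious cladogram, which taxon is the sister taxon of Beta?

Alpha

The outgroup has state 'no' for every character, so 'yes' is the derived state throughout.
spiracle pair III lost (derived state 'yes') is shared by Epsilon, Eta, and Zeta — a synapomorphy uniting that clade.
Only Epsilon and Eta show the derived state 'yes' for fruit dehiscent, supporting them as a clade.
wing venation reduced (derived state 'yes') is shared by Alpha and Beta — a synapomorphy uniting that clade.
dorsal spines: derived state 'yes' in Zeta only — an autapomorphy, so it tells us nothing about relationships among taxa.
enlarged canines groups Beta and Epsilon, which is incompatible with the clades supported by the remaining characters; treating it as convergent (homoplasy) costs fewer steps than any alternative tree.
All ingroup taxa share the derived state 'yes' for ocelli absent; it defines the ingroup but does not resolve relationships within it.
Most parsimonious ingroup topology: (((Eta,Epsilon),Zeta),(Alpha,Beta)).
Beta and Alpha form a cherry on this tree, so they are sister taxa.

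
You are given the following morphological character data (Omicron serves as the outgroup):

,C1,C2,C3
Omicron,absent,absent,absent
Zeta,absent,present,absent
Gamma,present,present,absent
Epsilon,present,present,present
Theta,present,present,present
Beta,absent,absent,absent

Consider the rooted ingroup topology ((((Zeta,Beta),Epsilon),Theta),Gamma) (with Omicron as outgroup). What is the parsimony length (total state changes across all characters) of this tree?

Map each character onto ((((Zeta,Beta),Epsilon),Theta),Gamma) (rooted by Omicron) and count the minimum state changes it requires (Fitch parsimony):
C1: 2; C2: 2; C3: 2.
Total tree length = 6.

6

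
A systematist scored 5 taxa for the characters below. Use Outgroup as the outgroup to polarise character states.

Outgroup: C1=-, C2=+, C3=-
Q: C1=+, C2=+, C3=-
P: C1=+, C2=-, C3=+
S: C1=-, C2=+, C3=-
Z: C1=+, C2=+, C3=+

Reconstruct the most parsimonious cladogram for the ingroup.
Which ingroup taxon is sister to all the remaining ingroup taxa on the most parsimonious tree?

S

Character polarity is set by the outgroup: the derived state is whichever differs from the outgroup's state, so for C2 the derived state is '-', and for the remaining characters it is '+'.
C1: derived state '+' in P, Q, and Z only — synapomorphy for {P, Q, Z}.
C2: derived state '-' in P only — an autapomorphy, so it tells us nothing about relationships among taxa.
C3 (derived state '+') is shared by P and Z — a synapomorphy uniting that clade.
Most parsimonious ingroup topology: ((Q,(P,Z)),S).
S is sister to the clade containing all other ingroup taxa, so it is the earliest-diverging (most basal) ingroup lineage.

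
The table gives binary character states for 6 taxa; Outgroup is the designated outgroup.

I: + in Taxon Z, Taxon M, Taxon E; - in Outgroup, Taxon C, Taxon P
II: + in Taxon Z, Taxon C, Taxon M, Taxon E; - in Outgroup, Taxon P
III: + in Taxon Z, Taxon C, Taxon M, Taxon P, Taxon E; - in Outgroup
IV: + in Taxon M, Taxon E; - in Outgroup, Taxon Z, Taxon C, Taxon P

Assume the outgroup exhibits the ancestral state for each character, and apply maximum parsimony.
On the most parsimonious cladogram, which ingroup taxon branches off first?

Taxon P

The outgroup has state '-' for every character, so '+' is the derived state throughout.
Only Taxon E, Taxon M, and Taxon Z show the derived state '+' for I, supporting them as a clade.
Only Taxon C, Taxon E, Taxon M, and Taxon Z show the derived state '+' for II, supporting them as a clade.
III (derived state '+') is shared by all ingroup taxa — unites the whole ingroup.
IV: derived state '+' in Taxon E and Taxon M only — synapomorphy for {Taxon E, Taxon M}.
Most parsimonious ingroup topology: (((Taxon Z,(Taxon M,Taxon E)),Taxon C),Taxon P).
Taxon P is sister to the clade containing all other ingroup taxa, so it is the earliest-diverging (most basal) ingroup lineage.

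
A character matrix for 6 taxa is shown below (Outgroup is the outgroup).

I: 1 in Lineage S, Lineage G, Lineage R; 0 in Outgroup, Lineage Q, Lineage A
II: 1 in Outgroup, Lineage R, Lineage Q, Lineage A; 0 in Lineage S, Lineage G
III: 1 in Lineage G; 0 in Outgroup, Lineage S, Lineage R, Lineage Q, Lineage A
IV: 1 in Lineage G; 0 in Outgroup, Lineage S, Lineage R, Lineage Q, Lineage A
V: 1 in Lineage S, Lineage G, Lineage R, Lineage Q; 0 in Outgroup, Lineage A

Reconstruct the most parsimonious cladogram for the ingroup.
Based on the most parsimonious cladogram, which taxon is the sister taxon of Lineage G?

Lineage S

Character polarity is set by the outgroup: the derived state is whichever differs from the outgroup's state, so for II the derived state is '0', and for the remaining characters it is '1'.
I (derived state '1') is shared by Lineage G, Lineage R, and Lineage S — a synapomorphy uniting that clade.
Only Lineage G and Lineage S show the derived state '0' for II, supporting them as a clade.
III: derived state '1' in Lineage G only — an autapomorphy, so it tells us nothing about relationships among taxa.
IV: derived state '1' in Lineage G only — an autapomorphy, so it tells us nothing about relationships among taxa.
V (derived state '1') is shared by Lineage G, Lineage Q, Lineage R, and Lineage S — a synapomorphy uniting that clade.
Most parsimonious ingroup topology: ((((Lineage S,Lineage G),Lineage R),Lineage Q),Lineage A).
Lineage G and Lineage S form a cherry on this tree, so they are sister taxa.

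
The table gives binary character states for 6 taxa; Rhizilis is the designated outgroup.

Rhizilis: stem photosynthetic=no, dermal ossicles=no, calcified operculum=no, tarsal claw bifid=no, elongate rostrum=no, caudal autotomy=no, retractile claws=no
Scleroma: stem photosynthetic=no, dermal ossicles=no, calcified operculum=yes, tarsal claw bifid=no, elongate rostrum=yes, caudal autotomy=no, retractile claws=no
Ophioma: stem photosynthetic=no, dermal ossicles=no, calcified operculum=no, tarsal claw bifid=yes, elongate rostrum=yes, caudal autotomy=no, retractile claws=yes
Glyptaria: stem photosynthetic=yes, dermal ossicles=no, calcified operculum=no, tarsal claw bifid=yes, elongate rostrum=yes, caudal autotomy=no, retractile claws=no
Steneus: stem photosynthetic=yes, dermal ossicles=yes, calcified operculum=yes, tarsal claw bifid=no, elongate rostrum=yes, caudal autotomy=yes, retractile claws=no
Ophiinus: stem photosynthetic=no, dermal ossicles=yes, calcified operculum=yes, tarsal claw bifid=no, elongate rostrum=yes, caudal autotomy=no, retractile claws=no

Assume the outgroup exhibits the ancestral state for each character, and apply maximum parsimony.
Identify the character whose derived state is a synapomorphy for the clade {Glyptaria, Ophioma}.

tarsal claw bifid

The outgroup has state 'no' for every character, so 'yes' is the derived state throughout.
stem photosynthetic (state 'yes') occurs in Glyptaria and Steneus but conflicts with the nesting implied by the other characters — most parsimoniously interpreted as homoplasy.
dermal ossicles (derived state 'yes') is shared by Ophiinus and Steneus — a synapomorphy uniting that clade.
calcified operculum: derived state 'yes' in Ophiinus, Scleroma, and Steneus only — synapomorphy for {Ophiinus, Scleroma, Steneus}.
tarsal claw bifid: derived state 'yes' in Glyptaria and Ophioma only — synapomorphy for {Glyptaria, Ophioma}.
All ingroup taxa share the derived state 'yes' for elongate rostrum; it defines the ingroup but does not resolve relationships within it.
caudal autotomy: derived state 'yes' in Steneus only — an autapomorphy, so it tells us nothing about relationships among taxa.
retractile claws (derived state 'yes') is unique to Ophioma (autapomorphy; uninformative for grouping).
Most parsimonious ingroup topology: ((Scleroma,(Steneus,Ophiinus)),(Ophioma,Glyptaria)).
The clade {Glyptaria, Ophioma} is supported by tarsal claw bifid: its derived state 'yes' occurs in exactly those taxa and in no other taxon (including the outgroup).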